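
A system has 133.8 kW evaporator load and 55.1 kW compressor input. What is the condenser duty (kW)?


Q_cond = Q_evap + W
Q_cond = 133.8 + 55.1
Q_cond = 188.9 kW

188.9


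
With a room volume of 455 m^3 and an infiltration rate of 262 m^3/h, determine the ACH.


ACH = flow / volume
ACH = 262 / 455
ACH = 0.576

0.576


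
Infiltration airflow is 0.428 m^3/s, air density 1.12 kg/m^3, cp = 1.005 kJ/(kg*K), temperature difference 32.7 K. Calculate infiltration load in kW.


Q = V_dot * rho * cp * dT
Q = 0.428 * 1.12 * 1.005 * 32.7
Q = 15.753 kW

15.753


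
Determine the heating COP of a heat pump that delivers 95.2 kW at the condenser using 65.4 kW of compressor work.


COP_hp = Q_cond / W
COP_hp = 95.2 / 65.4
COP_hp = 1.456

1.456


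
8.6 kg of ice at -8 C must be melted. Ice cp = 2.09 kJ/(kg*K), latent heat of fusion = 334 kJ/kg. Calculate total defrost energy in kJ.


Sensible heat = cp * dT = 2.09 * 8 = 16.72 kJ/kg
Total per kg = 16.72 + 334 = 350.72 kJ/kg
Q = m * total = 8.6 * 350.72
Q = 3016.2 kJ

3016.2


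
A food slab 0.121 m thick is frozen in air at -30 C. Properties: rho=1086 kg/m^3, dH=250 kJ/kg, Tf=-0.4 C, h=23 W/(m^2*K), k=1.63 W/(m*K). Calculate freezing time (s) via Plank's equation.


dT = -0.4 - (-30) = 29.6 K
term1 = a/(2h) = 0.121/(2*23) = 0.002630434783
term2 = a^2/(8k) = 0.121^2/(8*1.63) = 0.001122776074
t = rho*dH*1000/dT * (term1 + term2)
t = 1086*250*1000/29.6 * (0.002630434783 + 0.001122776074)
t = 34426 s

34426


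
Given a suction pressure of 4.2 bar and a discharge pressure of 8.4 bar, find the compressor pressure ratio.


PR = P_high / P_low
PR = 8.4 / 4.2
PR = 2.0

2.0


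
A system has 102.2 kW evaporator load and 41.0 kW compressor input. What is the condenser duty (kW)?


Q_cond = Q_evap + W
Q_cond = 102.2 + 41.0
Q_cond = 143.2 kW

143.2


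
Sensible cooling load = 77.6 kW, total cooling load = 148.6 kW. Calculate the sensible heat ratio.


SHR = Q_sensible / Q_total
SHR = 77.6 / 148.6
SHR = 0.522

0.522


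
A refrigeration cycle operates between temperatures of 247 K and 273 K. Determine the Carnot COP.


dT = 273 - 247 = 26 K
COP_carnot = T_cold / dT = 247 / 26
COP_carnot = 9.5

9.5


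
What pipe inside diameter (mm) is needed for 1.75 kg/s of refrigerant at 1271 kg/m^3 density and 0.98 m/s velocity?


A = m_dot / (rho * v) = 1.75 / (1271 * 0.98) = 0.001404967967 m^2
d = sqrt(4*A/pi) * 1000
d = 42.3 mm

42.3


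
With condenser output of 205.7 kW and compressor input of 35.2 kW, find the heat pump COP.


COP_hp = Q_cond / W
COP_hp = 205.7 / 35.2
COP_hp = 5.844

5.844


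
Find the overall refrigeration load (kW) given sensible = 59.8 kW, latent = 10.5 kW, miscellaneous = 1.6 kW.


Q_total = Q_s + Q_l + Q_misc
Q_total = 59.8 + 10.5 + 1.6
Q_total = 71.9 kW

71.9


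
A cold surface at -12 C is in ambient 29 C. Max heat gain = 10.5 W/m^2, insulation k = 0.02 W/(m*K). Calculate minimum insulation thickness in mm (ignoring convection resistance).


dT = 29 - (-12) = 41 K
thickness = k * dT / q_max * 1000
thickness = 0.02 * 41 / 10.5 * 1000
thickness = 78.1 mm

78.1


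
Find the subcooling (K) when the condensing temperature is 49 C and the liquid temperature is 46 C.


Subcooling = T_cond - T_liquid
Subcooling = 49 - 46
Subcooling = 3 K

3


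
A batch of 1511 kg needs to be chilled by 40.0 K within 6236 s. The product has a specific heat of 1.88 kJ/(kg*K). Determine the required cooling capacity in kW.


Q = m * cp * dT / t
Q = 1511 * 1.88 * 40.0 / 6236
Q = 18.221 kW

18.221


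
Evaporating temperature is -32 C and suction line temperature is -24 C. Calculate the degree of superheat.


Superheat = T_suction - T_evap
Superheat = -24 - (-32)
Superheat = 8 K

8


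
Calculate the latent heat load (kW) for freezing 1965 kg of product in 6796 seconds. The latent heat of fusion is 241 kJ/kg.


Q_lat = m * h_fg / t
Q_lat = 1965 * 241 / 6796
Q_lat = 69.68 kW

69.68


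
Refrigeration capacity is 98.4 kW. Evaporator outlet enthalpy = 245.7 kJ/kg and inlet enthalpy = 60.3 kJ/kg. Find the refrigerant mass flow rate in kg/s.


dh = 245.7 - 60.3 = 185.4 kJ/kg
m_dot = Q / dh = 98.4 / 185.4 = 0.5307 kg/s

0.5307


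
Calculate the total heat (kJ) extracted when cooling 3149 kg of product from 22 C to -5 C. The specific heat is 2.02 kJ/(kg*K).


dT = 22 - (-5) = 27 K
Q = m * cp * dT = 3149 * 2.02 * 27
Q = 171746 kJ

171746


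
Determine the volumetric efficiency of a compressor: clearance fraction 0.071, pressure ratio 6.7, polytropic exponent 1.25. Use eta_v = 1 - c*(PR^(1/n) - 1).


PR^(1/n) = 6.7^(1/1.25) = 4.57994057
eta_v = 1 - 0.071 * (4.57994057 - 1)
eta_v = 0.7458

0.7458


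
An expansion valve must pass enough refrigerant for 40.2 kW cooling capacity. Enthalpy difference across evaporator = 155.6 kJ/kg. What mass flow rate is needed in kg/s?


m_dot = Q / dh
m_dot = 40.2 / 155.6
m_dot = 0.2584 kg/s

0.2584


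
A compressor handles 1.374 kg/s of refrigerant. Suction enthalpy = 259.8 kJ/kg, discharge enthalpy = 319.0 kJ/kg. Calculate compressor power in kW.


dh = 319.0 - 259.8 = 59.2 kJ/kg
W = m_dot * dh = 1.374 * 59.2 = 81.34 kW

81.34


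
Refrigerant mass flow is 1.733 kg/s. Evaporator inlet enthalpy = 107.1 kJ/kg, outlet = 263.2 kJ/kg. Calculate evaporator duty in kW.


dh = 263.2 - 107.1 = 156.1 kJ/kg
Q_evap = m_dot * dh = 1.733 * 156.1
Q_evap = 270.52 kW

270.52


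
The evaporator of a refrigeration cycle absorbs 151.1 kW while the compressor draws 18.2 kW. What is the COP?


COP = Q_evap / W
COP = 151.1 / 18.2
COP = 8.302

8.302


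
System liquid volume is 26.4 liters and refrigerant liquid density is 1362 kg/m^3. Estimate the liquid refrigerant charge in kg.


Charge = V * rho / 1000
Charge = 26.4 * 1362 / 1000
Charge = 35.96 kg

35.96


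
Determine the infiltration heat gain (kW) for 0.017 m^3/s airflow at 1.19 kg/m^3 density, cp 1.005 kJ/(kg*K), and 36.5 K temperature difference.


Q = V_dot * rho * cp * dT
Q = 0.017 * 1.19 * 1.005 * 36.5
Q = 0.742 kW

0.742


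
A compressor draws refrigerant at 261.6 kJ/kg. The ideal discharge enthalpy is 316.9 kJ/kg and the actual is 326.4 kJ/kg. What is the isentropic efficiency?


dh_ideal = 316.9 - 261.6 = 55.3 kJ/kg
dh_actual = 326.4 - 261.6 = 64.8 kJ/kg
eta_s = dh_ideal / dh_actual = 55.3 / 64.8
eta_s = 0.8534

0.8534


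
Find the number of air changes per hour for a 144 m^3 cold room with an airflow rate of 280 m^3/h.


ACH = flow / volume
ACH = 280 / 144
ACH = 1.944

1.944


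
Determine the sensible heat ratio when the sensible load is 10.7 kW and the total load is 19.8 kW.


SHR = Q_sensible / Q_total
SHR = 10.7 / 19.8
SHR = 0.54

0.54


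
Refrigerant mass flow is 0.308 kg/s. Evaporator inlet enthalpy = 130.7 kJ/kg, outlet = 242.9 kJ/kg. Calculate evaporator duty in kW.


dh = 242.9 - 130.7 = 112.2 kJ/kg
Q_evap = m_dot * dh = 0.308 * 112.2
Q_evap = 34.56 kW

34.56


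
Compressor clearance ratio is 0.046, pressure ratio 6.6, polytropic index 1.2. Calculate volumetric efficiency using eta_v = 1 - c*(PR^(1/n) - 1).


PR^(1/n) = 6.6^(1/1.2) = 4.81895954
eta_v = 1 - 0.046 * (4.81895954 - 1)
eta_v = 0.8243

0.8243


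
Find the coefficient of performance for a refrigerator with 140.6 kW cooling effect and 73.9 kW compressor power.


COP = Q_evap / W
COP = 140.6 / 73.9
COP = 1.903

1.903


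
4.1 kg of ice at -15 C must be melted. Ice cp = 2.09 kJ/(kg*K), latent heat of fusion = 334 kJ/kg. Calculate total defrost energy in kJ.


Sensible heat = cp * dT = 2.09 * 15 = 31.35 kJ/kg
Total per kg = 31.35 + 334 = 365.35 kJ/kg
Q = m * total = 4.1 * 365.35
Q = 1497.9 kJ

1497.9


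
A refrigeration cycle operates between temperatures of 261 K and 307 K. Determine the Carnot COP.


dT = 307 - 261 = 46 K
COP_carnot = T_cold / dT = 261 / 46
COP_carnot = 5.674

5.674


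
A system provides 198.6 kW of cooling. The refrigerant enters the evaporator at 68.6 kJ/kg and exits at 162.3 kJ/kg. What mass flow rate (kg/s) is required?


dh = 162.3 - 68.6 = 93.7 kJ/kg
m_dot = Q / dh = 198.6 / 93.7 = 2.1195 kg/s

2.1195


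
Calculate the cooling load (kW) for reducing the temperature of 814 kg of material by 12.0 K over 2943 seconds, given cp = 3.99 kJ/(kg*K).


Q = m * cp * dT / t
Q = 814 * 3.99 * 12.0 / 2943
Q = 13.243 kW

13.243


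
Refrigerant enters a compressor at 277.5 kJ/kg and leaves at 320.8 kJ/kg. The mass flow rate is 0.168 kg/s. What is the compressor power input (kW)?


dh = 320.8 - 277.5 = 43.3 kJ/kg
W = m_dot * dh = 0.168 * 43.3 = 7.27 kW

7.27


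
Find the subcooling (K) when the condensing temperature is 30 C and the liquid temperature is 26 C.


Subcooling = T_cond - T_liquid
Subcooling = 30 - 26
Subcooling = 4 K

4


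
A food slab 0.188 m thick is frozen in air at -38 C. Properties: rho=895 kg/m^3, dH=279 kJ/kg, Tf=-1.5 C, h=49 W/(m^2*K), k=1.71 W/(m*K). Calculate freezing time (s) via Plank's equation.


dT = -1.5 - (-38) = 36.5 K
term1 = a/(2h) = 0.188/(2*49) = 0.001918367347
term2 = a^2/(8k) = 0.188^2/(8*1.71) = 0.002583625731
t = rho*dH*1000/dT * (term1 + term2)
t = 895*279*1000/36.5 * (0.001918367347 + 0.002583625731)
t = 30799 s

30799


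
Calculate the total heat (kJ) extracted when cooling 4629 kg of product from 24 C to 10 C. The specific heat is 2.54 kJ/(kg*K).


dT = 24 - (10) = 14 K
Q = m * cp * dT = 4629 * 2.54 * 14
Q = 164607 kJ

164607


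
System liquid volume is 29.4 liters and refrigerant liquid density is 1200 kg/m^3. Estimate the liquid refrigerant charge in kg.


Charge = V * rho / 1000
Charge = 29.4 * 1200 / 1000
Charge = 35.28 kg

35.28


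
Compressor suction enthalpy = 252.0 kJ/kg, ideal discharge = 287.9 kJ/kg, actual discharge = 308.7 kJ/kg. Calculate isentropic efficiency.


dh_ideal = 287.9 - 252.0 = 35.9 kJ/kg
dh_actual = 308.7 - 252.0 = 56.7 kJ/kg
eta_s = dh_ideal / dh_actual = 35.9 / 56.7
eta_s = 0.6332

0.6332


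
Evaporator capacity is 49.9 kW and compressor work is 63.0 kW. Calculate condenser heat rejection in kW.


Q_cond = Q_evap + W
Q_cond = 49.9 + 63.0
Q_cond = 112.9 kW

112.9


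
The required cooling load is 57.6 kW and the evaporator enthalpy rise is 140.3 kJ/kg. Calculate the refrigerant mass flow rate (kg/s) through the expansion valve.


m_dot = Q / dh
m_dot = 57.6 / 140.3
m_dot = 0.4105 kg/s

0.4105


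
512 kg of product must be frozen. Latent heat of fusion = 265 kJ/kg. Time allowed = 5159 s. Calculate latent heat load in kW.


Q_lat = m * h_fg / t
Q_lat = 512 * 265 / 5159
Q_lat = 26.3 kW

26.3


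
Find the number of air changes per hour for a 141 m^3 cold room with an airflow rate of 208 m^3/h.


ACH = flow / volume
ACH = 208 / 141
ACH = 1.475

1.475


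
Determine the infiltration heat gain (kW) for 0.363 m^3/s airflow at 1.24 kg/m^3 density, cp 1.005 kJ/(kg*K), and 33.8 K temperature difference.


Q = V_dot * rho * cp * dT
Q = 0.363 * 1.24 * 1.005 * 33.8
Q = 15.29 kW

15.29


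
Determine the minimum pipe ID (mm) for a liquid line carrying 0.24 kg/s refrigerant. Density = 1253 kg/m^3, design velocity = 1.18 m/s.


A = m_dot / (rho * v) = 0.24 / (1253 * 1.18) = 0.0001623222909 m^2
d = sqrt(4*A/pi) * 1000
d = 14.4 mm

14.4


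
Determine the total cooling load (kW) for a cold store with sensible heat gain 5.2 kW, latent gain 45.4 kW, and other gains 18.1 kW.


Q_total = Q_s + Q_l + Q_misc
Q_total = 5.2 + 45.4 + 18.1
Q_total = 68.7 kW

68.7


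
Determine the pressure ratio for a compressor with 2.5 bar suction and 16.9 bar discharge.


PR = P_high / P_low
PR = 16.9 / 2.5
PR = 6.76

6.76


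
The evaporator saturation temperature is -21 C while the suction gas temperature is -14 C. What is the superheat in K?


Superheat = T_suction - T_evap
Superheat = -14 - (-21)
Superheat = 7 K

7


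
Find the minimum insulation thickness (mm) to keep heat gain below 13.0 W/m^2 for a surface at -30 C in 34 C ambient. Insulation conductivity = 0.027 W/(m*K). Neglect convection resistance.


dT = 34 - (-30) = 64 K
thickness = k * dT / q_max * 1000
thickness = 0.027 * 64 / 13.0 * 1000
thickness = 132.9 mm

132.9


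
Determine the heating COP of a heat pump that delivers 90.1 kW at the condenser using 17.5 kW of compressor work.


COP_hp = Q_cond / W
COP_hp = 90.1 / 17.5
COP_hp = 5.149

5.149


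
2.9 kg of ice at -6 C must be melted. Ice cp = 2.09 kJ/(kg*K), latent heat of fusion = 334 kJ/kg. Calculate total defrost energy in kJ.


Sensible heat = cp * dT = 2.09 * 6 = 12.54 kJ/kg
Total per kg = 12.54 + 334 = 346.54 kJ/kg
Q = m * total = 2.9 * 346.54
Q = 1005.0 kJ

1005.0


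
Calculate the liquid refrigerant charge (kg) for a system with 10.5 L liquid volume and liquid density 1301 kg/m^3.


Charge = V * rho / 1000
Charge = 10.5 * 1301 / 1000
Charge = 13.66 kg

13.66


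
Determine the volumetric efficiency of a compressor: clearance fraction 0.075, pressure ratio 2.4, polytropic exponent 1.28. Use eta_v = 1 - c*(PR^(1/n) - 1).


PR^(1/n) = 2.4^(1/1.28) = 1.98170969
eta_v = 1 - 0.075 * (1.98170969 - 1)
eta_v = 0.9264

0.9264


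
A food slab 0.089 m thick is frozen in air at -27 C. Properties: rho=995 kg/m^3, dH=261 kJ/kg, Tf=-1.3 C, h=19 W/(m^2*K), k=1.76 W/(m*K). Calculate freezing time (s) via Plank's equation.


dT = -1.3 - (-27) = 25.7 K
term1 = a/(2h) = 0.089/(2*19) = 0.002342105263
term2 = a^2/(8k) = 0.089^2/(8*1.76) = 0.0005625710227
t = rho*dH*1000/dT * (term1 + term2)
t = 995*261*1000/25.7 * (0.002342105263 + 0.0005625710227)
t = 29351 s

29351


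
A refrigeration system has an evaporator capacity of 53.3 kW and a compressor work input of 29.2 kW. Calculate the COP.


COP = Q_evap / W
COP = 53.3 / 29.2
COP = 1.825

1.825


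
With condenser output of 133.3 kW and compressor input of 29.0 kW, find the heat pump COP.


COP_hp = Q_cond / W
COP_hp = 133.3 / 29.0
COP_hp = 4.597

4.597


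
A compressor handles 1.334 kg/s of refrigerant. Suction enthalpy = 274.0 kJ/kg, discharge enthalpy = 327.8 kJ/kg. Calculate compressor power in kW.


dh = 327.8 - 274.0 = 53.8 kJ/kg
W = m_dot * dh = 1.334 * 53.8 = 71.77 kW

71.77


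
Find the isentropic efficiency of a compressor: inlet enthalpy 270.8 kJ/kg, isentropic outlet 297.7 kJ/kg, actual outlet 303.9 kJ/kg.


dh_ideal = 297.7 - 270.8 = 26.9 kJ/kg
dh_actual = 303.9 - 270.8 = 33.1 kJ/kg
eta_s = dh_ideal / dh_actual = 26.9 / 33.1
eta_s = 0.8127

0.8127


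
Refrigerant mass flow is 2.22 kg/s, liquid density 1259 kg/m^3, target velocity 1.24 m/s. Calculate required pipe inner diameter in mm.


A = m_dot / (rho * v) = 2.22 / (1259 * 1.24) = 0.001422019524 m^2
d = sqrt(4*A/pi) * 1000
d = 42.6 mm

42.6


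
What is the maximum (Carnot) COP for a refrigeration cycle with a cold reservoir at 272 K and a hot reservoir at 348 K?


dT = 348 - 272 = 76 K
COP_carnot = T_cold / dT = 272 / 76
COP_carnot = 3.579

3.579


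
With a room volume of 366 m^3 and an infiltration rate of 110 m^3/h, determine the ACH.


ACH = flow / volume
ACH = 110 / 366
ACH = 0.301

0.301


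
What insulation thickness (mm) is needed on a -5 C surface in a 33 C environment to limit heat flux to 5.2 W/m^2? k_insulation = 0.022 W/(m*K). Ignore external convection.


dT = 33 - (-5) = 38 K
thickness = k * dT / q_max * 1000
thickness = 0.022 * 38 / 5.2 * 1000
thickness = 160.8 mm

160.8


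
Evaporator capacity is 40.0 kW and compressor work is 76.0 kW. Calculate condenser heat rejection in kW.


Q_cond = Q_evap + W
Q_cond = 40.0 + 76.0
Q_cond = 116.0 kW

116.0


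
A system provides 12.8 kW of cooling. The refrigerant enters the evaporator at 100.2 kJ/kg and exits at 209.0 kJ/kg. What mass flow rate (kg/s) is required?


dh = 209.0 - 100.2 = 108.8 kJ/kg
m_dot = Q / dh = 12.8 / 108.8 = 0.1176 kg/s

0.1176


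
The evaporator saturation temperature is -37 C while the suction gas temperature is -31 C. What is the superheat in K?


Superheat = T_suction - T_evap
Superheat = -31 - (-37)
Superheat = 6 K

6


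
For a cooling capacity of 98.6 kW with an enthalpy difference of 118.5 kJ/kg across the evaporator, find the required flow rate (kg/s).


m_dot = Q / dh
m_dot = 98.6 / 118.5
m_dot = 0.8321 kg/s

0.8321


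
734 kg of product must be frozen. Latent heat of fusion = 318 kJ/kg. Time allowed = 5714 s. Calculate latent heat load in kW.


Q_lat = m * h_fg / t
Q_lat = 734 * 318 / 5714
Q_lat = 40.85 kW

40.85


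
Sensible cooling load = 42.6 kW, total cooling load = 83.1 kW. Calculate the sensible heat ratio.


SHR = Q_sensible / Q_total
SHR = 42.6 / 83.1
SHR = 0.513

0.513


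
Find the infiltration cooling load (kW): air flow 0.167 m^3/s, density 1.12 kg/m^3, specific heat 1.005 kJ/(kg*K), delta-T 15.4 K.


Q = V_dot * rho * cp * dT
Q = 0.167 * 1.12 * 1.005 * 15.4
Q = 2.895 kW

2.895


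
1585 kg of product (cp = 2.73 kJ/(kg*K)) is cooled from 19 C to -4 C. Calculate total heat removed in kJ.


dT = 19 - (-4) = 23 K
Q = m * cp * dT = 1585 * 2.73 * 23
Q = 99522 kJ

99522


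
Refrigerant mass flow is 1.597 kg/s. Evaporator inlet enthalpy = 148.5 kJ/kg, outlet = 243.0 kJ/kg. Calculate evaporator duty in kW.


dh = 243.0 - 148.5 = 94.5 kJ/kg
Q_evap = m_dot * dh = 1.597 * 94.5
Q_evap = 150.92 kW

150.92


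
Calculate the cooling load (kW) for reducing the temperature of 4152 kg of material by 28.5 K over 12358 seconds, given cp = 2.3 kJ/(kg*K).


Q = m * cp * dT / t
Q = 4152 * 2.3 * 28.5 / 12358
Q = 22.023 kW

22.023


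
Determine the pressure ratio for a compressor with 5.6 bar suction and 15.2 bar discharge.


PR = P_high / P_low
PR = 15.2 / 5.6
PR = 2.714

2.714


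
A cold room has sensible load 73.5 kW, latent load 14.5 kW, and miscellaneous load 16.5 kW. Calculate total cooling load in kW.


Q_total = Q_s + Q_l + Q_misc
Q_total = 73.5 + 14.5 + 16.5
Q_total = 104.5 kW

104.5


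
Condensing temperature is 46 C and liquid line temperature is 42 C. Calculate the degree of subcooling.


Subcooling = T_cond - T_liquid
Subcooling = 46 - 42
Subcooling = 4 K

4


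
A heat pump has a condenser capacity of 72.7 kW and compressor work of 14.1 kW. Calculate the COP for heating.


COP_hp = Q_cond / W
COP_hp = 72.7 / 14.1
COP_hp = 5.156

5.156


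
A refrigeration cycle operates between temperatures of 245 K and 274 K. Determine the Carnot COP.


dT = 274 - 245 = 29 K
COP_carnot = T_cold / dT = 245 / 29
COP_carnot = 8.448

8.448


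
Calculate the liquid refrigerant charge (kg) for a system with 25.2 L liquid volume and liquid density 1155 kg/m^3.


Charge = V * rho / 1000
Charge = 25.2 * 1155 / 1000
Charge = 29.11 kg

29.11


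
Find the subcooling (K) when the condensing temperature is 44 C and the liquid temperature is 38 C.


Subcooling = T_cond - T_liquid
Subcooling = 44 - 38
Subcooling = 6 K

6


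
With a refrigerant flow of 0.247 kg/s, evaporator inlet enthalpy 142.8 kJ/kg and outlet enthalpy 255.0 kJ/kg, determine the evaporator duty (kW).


dh = 255.0 - 142.8 = 112.2 kJ/kg
Q_evap = m_dot * dh = 0.247 * 112.2
Q_evap = 27.71 kW

27.71


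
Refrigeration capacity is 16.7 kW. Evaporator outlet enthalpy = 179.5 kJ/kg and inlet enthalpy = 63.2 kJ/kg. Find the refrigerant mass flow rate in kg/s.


dh = 179.5 - 63.2 = 116.3 kJ/kg
m_dot = Q / dh = 16.7 / 116.3 = 0.1436 kg/s

0.1436


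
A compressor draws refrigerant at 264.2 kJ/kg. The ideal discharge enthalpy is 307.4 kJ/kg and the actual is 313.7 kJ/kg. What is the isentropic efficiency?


dh_ideal = 307.4 - 264.2 = 43.2 kJ/kg
dh_actual = 313.7 - 264.2 = 49.5 kJ/kg
eta_s = dh_ideal / dh_actual = 43.2 / 49.5
eta_s = 0.8727

0.8727


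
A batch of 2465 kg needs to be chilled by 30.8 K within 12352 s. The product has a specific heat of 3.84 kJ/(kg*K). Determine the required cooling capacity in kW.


Q = m * cp * dT / t
Q = 2465 * 3.84 * 30.8 / 12352
Q = 23.603 kW

23.603


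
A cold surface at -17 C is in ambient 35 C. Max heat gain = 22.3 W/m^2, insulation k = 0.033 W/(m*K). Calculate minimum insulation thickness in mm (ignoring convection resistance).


dT = 35 - (-17) = 52 K
thickness = k * dT / q_max * 1000
thickness = 0.033 * 52 / 22.3 * 1000
thickness = 77.0 mm

77.0


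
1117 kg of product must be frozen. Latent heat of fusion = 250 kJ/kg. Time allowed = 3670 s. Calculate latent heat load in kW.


Q_lat = m * h_fg / t
Q_lat = 1117 * 250 / 3670
Q_lat = 76.09 kW

76.09


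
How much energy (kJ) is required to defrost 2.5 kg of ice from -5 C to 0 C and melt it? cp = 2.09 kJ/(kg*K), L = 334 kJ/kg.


Sensible heat = cp * dT = 2.09 * 5 = 10.45 kJ/kg
Total per kg = 10.45 + 334 = 344.45 kJ/kg
Q = m * total = 2.5 * 344.45
Q = 861.1 kJ

861.1


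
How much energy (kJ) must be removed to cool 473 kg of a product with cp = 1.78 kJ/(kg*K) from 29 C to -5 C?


dT = 29 - (-5) = 34 K
Q = m * cp * dT = 473 * 1.78 * 34
Q = 28626 kJ

28626


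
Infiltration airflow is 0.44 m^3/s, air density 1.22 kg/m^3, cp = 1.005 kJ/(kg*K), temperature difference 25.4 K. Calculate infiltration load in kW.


Q = V_dot * rho * cp * dT
Q = 0.44 * 1.22 * 1.005 * 25.4
Q = 13.703 kW

13.703


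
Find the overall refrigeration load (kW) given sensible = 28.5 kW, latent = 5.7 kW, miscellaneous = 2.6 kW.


Q_total = Q_s + Q_l + Q_misc
Q_total = 28.5 + 5.7 + 2.6
Q_total = 36.8 kW

36.8


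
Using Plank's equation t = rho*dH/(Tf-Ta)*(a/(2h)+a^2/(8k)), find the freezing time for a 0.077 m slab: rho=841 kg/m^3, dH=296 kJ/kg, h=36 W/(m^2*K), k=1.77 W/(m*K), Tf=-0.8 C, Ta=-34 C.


dT = -0.8 - (-34) = 33.2 K
term1 = a/(2h) = 0.077/(2*36) = 0.001069444444
term2 = a^2/(8k) = 0.077^2/(8*1.77) = 0.0004187146893
t = rho*dH*1000/dT * (term1 + term2)
t = 841*296*1000/33.2 * (0.001069444444 + 0.0004187146893)
t = 11158 s

11158


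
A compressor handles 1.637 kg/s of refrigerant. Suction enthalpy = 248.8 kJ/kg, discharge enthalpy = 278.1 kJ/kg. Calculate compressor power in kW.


dh = 278.1 - 248.8 = 29.3 kJ/kg
W = m_dot * dh = 1.637 * 29.3 = 47.96 kW

47.96


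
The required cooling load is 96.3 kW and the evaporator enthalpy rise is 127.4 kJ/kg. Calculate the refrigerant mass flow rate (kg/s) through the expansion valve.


m_dot = Q / dh
m_dot = 96.3 / 127.4
m_dot = 0.7559 kg/s

0.7559


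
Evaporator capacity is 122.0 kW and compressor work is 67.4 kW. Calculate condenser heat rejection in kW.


Q_cond = Q_evap + W
Q_cond = 122.0 + 67.4
Q_cond = 189.4 kW

189.4


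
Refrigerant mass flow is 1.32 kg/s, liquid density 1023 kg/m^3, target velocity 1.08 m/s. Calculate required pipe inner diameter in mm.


A = m_dot / (rho * v) = 1.32 / (1023 * 1.08) = 0.00119474313 m^2
d = sqrt(4*A/pi) * 1000
d = 39.0 mm

39.0


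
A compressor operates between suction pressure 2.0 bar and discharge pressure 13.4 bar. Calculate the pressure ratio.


PR = P_high / P_low
PR = 13.4 / 2.0
PR = 6.7

6.7


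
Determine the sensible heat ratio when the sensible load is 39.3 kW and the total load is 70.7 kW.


SHR = Q_sensible / Q_total
SHR = 39.3 / 70.7
SHR = 0.556

0.556


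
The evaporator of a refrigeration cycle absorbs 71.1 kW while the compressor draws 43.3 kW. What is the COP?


COP = Q_evap / W
COP = 71.1 / 43.3
COP = 1.642

1.642


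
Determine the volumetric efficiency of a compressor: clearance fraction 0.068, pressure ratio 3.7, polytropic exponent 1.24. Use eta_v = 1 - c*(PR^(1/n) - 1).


PR^(1/n) = 3.7^(1/1.24) = 2.8722828
eta_v = 1 - 0.068 * (2.8722828 - 1)
eta_v = 0.8727

0.8727


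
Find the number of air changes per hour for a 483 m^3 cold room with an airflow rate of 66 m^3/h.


ACH = flow / volume
ACH = 66 / 483
ACH = 0.137

0.137


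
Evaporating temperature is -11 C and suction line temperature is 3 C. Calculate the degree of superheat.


Superheat = T_suction - T_evap
Superheat = 3 - (-11)
Superheat = 14 K

14


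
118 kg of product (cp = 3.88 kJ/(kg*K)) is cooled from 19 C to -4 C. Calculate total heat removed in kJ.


dT = 19 - (-4) = 23 K
Q = m * cp * dT = 118 * 3.88 * 23
Q = 10530 kJ

10530


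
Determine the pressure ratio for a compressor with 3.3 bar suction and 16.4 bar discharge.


PR = P_high / P_low
PR = 16.4 / 3.3
PR = 4.97

4.97


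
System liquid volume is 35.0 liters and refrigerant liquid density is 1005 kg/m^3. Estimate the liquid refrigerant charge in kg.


Charge = V * rho / 1000
Charge = 35.0 * 1005 / 1000
Charge = 35.18 kg

35.18


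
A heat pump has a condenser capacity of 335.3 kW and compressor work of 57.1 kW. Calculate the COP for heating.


COP_hp = Q_cond / W
COP_hp = 335.3 / 57.1
COP_hp = 5.872

5.872


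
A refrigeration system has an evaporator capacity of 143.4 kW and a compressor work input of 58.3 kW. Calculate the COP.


COP = Q_evap / W
COP = 143.4 / 58.3
COP = 2.46

2.46


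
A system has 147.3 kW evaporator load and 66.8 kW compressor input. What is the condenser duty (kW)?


Q_cond = Q_evap + W
Q_cond = 147.3 + 66.8
Q_cond = 214.1 kW

214.1


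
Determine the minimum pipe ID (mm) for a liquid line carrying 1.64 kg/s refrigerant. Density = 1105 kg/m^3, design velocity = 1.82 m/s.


A = m_dot / (rho * v) = 1.64 / (1105 * 1.82) = 0.0008154741186 m^2
d = sqrt(4*A/pi) * 1000
d = 32.2 mm

32.2


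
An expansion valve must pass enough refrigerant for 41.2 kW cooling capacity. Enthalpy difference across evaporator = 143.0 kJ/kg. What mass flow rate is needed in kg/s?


m_dot = Q / dh
m_dot = 41.2 / 143.0
m_dot = 0.2881 kg/s

0.2881


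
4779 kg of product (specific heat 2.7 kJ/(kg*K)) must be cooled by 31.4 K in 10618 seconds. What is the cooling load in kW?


Q = m * cp * dT / t
Q = 4779 * 2.7 * 31.4 / 10618
Q = 38.158 kW

38.158


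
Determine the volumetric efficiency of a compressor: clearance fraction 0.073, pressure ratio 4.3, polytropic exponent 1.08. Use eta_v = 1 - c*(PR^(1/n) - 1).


PR^(1/n) = 4.3^(1/1.08) = 3.85962283
eta_v = 1 - 0.073 * (3.85962283 - 1)
eta_v = 0.7912

0.7912


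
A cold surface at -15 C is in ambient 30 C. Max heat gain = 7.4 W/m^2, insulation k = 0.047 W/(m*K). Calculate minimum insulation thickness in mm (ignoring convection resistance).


dT = 30 - (-15) = 45 K
thickness = k * dT / q_max * 1000
thickness = 0.047 * 45 / 7.4 * 1000
thickness = 285.8 mm

285.8


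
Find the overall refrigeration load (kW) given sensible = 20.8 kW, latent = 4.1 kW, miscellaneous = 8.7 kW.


Q_total = Q_s + Q_l + Q_misc
Q_total = 20.8 + 4.1 + 8.7
Q_total = 33.6 kW

33.6


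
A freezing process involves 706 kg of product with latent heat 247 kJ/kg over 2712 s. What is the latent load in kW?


Q_lat = m * h_fg / t
Q_lat = 706 * 247 / 2712
Q_lat = 64.3 kW

64.3


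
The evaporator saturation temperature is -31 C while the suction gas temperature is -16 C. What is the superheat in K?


Superheat = T_suction - T_evap
Superheat = -16 - (-31)
Superheat = 15 K

15


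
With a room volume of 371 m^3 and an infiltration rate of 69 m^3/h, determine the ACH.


ACH = flow / volume
ACH = 69 / 371
ACH = 0.186

0.186


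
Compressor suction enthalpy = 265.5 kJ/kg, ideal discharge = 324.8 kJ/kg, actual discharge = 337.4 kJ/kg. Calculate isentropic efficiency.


dh_ideal = 324.8 - 265.5 = 59.3 kJ/kg
dh_actual = 337.4 - 265.5 = 71.9 kJ/kg
eta_s = dh_ideal / dh_actual = 59.3 / 71.9
eta_s = 0.8248

0.8248


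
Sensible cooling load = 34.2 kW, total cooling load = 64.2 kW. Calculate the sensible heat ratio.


SHR = Q_sensible / Q_total
SHR = 34.2 / 64.2
SHR = 0.533

0.533


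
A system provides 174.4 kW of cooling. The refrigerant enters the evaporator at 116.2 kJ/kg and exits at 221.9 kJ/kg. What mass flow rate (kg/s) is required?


dh = 221.9 - 116.2 = 105.7 kJ/kg
m_dot = Q / dh = 174.4 / 105.7 = 1.65 kg/s

1.65


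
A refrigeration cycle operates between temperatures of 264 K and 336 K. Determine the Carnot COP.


dT = 336 - 264 = 72 K
COP_carnot = T_cold / dT = 264 / 72
COP_carnot = 3.667

3.667


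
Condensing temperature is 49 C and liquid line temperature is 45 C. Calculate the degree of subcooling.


Subcooling = T_cond - T_liquid
Subcooling = 49 - 45
Subcooling = 4 K

4


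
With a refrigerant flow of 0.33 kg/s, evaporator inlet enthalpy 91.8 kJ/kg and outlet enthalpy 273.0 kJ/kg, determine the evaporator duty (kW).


dh = 273.0 - 91.8 = 181.2 kJ/kg
Q_evap = m_dot * dh = 0.33 * 181.2
Q_evap = 59.8 kW

59.8


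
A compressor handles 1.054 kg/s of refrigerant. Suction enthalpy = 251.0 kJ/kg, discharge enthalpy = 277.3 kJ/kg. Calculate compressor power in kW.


dh = 277.3 - 251.0 = 26.3 kJ/kg
W = m_dot * dh = 1.054 * 26.3 = 27.72 kW

27.72


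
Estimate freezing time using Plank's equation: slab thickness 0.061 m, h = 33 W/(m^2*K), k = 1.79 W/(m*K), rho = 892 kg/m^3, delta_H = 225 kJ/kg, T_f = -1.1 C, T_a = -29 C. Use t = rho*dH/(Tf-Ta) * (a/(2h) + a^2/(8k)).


dT = -1.1 - (-29) = 27.9 K
term1 = a/(2h) = 0.061/(2*33) = 0.0009242424242
term2 = a^2/(8k) = 0.061^2/(8*1.79) = 0.0002598463687
t = rho*dH*1000/dT * (term1 + term2)
t = 892*225*1000/27.9 * (0.0009242424242 + 0.0002598463687)
t = 8518 s

8518


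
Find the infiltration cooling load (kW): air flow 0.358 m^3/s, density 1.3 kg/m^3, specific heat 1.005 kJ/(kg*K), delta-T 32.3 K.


Q = V_dot * rho * cp * dT
Q = 0.358 * 1.3 * 1.005 * 32.3
Q = 15.108 kW

15.108


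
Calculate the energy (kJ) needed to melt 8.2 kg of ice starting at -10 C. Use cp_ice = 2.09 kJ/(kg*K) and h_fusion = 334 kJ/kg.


Sensible heat = cp * dT = 2.09 * 10 = 20.9 kJ/kg
Total per kg = 20.9 + 334 = 354.9 kJ/kg
Q = m * total = 8.2 * 354.9
Q = 2910.2 kJ

2910.2


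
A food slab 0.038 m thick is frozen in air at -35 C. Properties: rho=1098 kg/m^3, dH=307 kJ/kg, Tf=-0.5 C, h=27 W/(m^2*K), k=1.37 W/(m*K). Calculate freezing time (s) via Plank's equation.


dT = -0.5 - (-35) = 34.5 K
term1 = a/(2h) = 0.038/(2*27) = 0.0007037037037
term2 = a^2/(8k) = 0.038^2/(8*1.37) = 0.0001317518248
t = rho*dH*1000/dT * (term1 + term2)
t = 1098*307*1000/34.5 * (0.0007037037037 + 0.0001317518248)
t = 8163 s

8163


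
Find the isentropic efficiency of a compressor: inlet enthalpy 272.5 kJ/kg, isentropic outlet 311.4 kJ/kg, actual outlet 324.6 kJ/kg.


dh_ideal = 311.4 - 272.5 = 38.9 kJ/kg
dh_actual = 324.6 - 272.5 = 52.1 kJ/kg
eta_s = dh_ideal / dh_actual = 38.9 / 52.1
eta_s = 0.7466

0.7466


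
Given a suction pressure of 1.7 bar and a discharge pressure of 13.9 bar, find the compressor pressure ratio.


PR = P_high / P_low
PR = 13.9 / 1.7
PR = 8.176

8.176


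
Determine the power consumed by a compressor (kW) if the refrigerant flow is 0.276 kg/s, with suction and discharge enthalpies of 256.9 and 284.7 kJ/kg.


dh = 284.7 - 256.9 = 27.8 kJ/kg
W = m_dot * dh = 0.276 * 27.8 = 7.67 kW

7.67


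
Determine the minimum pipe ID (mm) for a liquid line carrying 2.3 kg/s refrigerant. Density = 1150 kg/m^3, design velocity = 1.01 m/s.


A = m_dot / (rho * v) = 2.3 / (1150 * 1.01) = 0.00198019802 m^2
d = sqrt(4*A/pi) * 1000
d = 50.2 mm

50.2


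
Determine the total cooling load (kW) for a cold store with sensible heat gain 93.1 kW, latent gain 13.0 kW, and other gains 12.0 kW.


Q_total = Q_s + Q_l + Q_misc
Q_total = 93.1 + 13.0 + 12.0
Q_total = 118.1 kW

118.1


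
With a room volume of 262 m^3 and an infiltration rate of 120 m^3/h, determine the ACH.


ACH = flow / volume
ACH = 120 / 262
ACH = 0.458

0.458


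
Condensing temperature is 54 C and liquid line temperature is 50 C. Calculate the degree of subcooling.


Subcooling = T_cond - T_liquid
Subcooling = 54 - 50
Subcooling = 4 K

4


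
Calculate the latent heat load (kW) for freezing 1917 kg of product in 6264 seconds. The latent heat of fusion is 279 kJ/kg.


Q_lat = m * h_fg / t
Q_lat = 1917 * 279 / 6264
Q_lat = 85.38 kW

85.38


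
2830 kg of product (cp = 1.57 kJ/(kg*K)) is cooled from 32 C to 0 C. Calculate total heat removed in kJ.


dT = 32 - (0) = 32 K
Q = m * cp * dT = 2830 * 1.57 * 32
Q = 142179 kJ

142179


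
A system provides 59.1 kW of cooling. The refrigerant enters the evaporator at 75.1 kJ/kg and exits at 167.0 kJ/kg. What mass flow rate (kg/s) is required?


dh = 167.0 - 75.1 = 91.9 kJ/kg
m_dot = Q / dh = 59.1 / 91.9 = 0.6431 kg/s

0.6431


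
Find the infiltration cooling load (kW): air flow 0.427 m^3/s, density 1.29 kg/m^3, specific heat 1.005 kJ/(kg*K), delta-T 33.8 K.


Q = V_dot * rho * cp * dT
Q = 0.427 * 1.29 * 1.005 * 33.8
Q = 18.711 kW

18.711


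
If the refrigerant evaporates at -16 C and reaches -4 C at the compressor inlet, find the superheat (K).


Superheat = T_suction - T_evap
Superheat = -4 - (-16)
Superheat = 12 K

12


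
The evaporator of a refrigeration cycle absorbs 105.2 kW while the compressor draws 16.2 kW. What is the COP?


COP = Q_evap / W
COP = 105.2 / 16.2
COP = 6.494

6.494


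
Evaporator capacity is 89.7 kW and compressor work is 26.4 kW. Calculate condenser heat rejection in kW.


Q_cond = Q_evap + W
Q_cond = 89.7 + 26.4
Q_cond = 116.1 kW

116.1


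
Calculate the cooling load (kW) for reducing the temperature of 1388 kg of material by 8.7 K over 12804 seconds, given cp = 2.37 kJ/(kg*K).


Q = m * cp * dT / t
Q = 1388 * 2.37 * 8.7 / 12804
Q = 2.235 kW

2.235


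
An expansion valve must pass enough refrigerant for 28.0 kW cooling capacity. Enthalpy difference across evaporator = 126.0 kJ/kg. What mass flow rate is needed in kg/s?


m_dot = Q / dh
m_dot = 28.0 / 126.0
m_dot = 0.2222 kg/s

0.2222


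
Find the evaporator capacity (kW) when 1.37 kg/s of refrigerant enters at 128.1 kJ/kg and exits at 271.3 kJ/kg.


dh = 271.3 - 128.1 = 143.2 kJ/kg
Q_evap = m_dot * dh = 1.37 * 143.2
Q_evap = 196.18 kW

196.18


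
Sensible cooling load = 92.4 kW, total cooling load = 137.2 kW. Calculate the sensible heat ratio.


SHR = Q_sensible / Q_total
SHR = 92.4 / 137.2
SHR = 0.673

0.673


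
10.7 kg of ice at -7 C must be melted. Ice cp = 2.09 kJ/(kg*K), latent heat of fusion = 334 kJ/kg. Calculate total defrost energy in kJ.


Sensible heat = cp * dT = 2.09 * 7 = 14.63 kJ/kg
Total per kg = 14.63 + 334 = 348.63 kJ/kg
Q = m * total = 10.7 * 348.63
Q = 3730.3 kJ

3730.3


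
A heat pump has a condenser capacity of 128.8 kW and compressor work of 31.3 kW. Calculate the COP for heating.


COP_hp = Q_cond / W
COP_hp = 128.8 / 31.3
COP_hp = 4.115

4.115


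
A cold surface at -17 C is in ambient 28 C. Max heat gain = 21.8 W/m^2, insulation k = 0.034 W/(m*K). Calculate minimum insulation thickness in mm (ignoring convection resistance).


dT = 28 - (-17) = 45 K
thickness = k * dT / q_max * 1000
thickness = 0.034 * 45 / 21.8 * 1000
thickness = 70.2 mm

70.2


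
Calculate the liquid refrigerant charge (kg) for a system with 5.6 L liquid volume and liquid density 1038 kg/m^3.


Charge = V * rho / 1000
Charge = 5.6 * 1038 / 1000
Charge = 5.81 kg

5.81


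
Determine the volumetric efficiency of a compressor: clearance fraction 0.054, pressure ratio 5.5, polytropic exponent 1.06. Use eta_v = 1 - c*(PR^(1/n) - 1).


PR^(1/n) = 5.5^(1/1.06) = 4.99407853
eta_v = 1 - 0.054 * (4.99407853 - 1)
eta_v = 0.7843

0.7843


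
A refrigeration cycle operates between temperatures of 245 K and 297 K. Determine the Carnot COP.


dT = 297 - 245 = 52 K
COP_carnot = T_cold / dT = 245 / 52
COP_carnot = 4.712

4.712


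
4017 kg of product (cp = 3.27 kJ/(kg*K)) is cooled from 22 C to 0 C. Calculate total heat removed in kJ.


dT = 22 - (0) = 22 K
Q = m * cp * dT = 4017 * 3.27 * 22
Q = 288983 kJ

288983


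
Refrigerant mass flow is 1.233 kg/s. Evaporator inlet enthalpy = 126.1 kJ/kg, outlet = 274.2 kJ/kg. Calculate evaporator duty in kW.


dh = 274.2 - 126.1 = 148.1 kJ/kg
Q_evap = m_dot * dh = 1.233 * 148.1
Q_evap = 182.61 kW

182.61


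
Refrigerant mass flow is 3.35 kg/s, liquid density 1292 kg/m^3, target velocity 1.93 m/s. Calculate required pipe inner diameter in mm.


A = m_dot / (rho * v) = 3.35 / (1292 * 1.93) = 0.001343460755 m^2
d = sqrt(4*A/pi) * 1000
d = 41.4 mm

41.4


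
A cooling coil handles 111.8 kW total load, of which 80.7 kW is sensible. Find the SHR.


SHR = Q_sensible / Q_total
SHR = 80.7 / 111.8
SHR = 0.722

0.722


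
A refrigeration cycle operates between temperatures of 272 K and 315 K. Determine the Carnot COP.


dT = 315 - 272 = 43 K
COP_carnot = T_cold / dT = 272 / 43
COP_carnot = 6.326

6.326


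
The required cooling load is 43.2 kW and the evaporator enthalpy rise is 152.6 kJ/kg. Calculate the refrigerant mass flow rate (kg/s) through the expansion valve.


m_dot = Q / dh
m_dot = 43.2 / 152.6
m_dot = 0.2831 kg/s

0.2831


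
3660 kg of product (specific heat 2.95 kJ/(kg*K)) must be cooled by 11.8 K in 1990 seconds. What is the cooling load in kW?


Q = m * cp * dT / t
Q = 3660 * 2.95 * 11.8 / 1990
Q = 64.022 kW

64.022


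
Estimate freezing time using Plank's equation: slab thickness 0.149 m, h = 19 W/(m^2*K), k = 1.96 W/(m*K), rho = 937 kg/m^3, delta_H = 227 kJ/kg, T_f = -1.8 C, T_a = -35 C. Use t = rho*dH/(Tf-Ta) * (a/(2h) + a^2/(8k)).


dT = -1.8 - (-35) = 33.2 K
term1 = a/(2h) = 0.149/(2*19) = 0.003921052632
term2 = a^2/(8k) = 0.149^2/(8*1.96) = 0.001415880102
t = rho*dH*1000/dT * (term1 + term2)
t = 937*227*1000/33.2 * (0.003921052632 + 0.001415880102)
t = 34192 s

34192


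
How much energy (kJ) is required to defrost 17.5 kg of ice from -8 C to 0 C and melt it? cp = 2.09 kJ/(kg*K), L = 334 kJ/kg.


Sensible heat = cp * dT = 2.09 * 8 = 16.72 kJ/kg
Total per kg = 16.72 + 334 = 350.72 kJ/kg
Q = m * total = 17.5 * 350.72
Q = 6137.6 kJ

6137.6


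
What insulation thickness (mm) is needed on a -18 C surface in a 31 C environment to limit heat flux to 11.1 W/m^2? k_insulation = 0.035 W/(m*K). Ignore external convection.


dT = 31 - (-18) = 49 K
thickness = k * dT / q_max * 1000
thickness = 0.035 * 49 / 11.1 * 1000
thickness = 154.5 mm

154.5


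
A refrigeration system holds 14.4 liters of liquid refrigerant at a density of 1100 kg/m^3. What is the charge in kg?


Charge = V * rho / 1000
Charge = 14.4 * 1100 / 1000
Charge = 15.84 kg

15.84


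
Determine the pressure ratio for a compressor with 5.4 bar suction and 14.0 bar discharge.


PR = P_high / P_low
PR = 14.0 / 5.4
PR = 2.593

2.593


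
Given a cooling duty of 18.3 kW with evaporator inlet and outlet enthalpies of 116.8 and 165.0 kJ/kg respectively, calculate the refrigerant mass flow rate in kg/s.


dh = 165.0 - 116.8 = 48.2 kJ/kg
m_dot = Q / dh = 18.3 / 48.2 = 0.3797 kg/s

0.3797


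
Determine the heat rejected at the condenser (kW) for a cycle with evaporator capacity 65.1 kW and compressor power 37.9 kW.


Q_cond = Q_evap + W
Q_cond = 65.1 + 37.9
Q_cond = 103.0 kW

103.0


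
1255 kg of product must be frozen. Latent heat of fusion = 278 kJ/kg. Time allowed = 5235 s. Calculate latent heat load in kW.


Q_lat = m * h_fg / t
Q_lat = 1255 * 278 / 5235
Q_lat = 66.65 kW

66.65


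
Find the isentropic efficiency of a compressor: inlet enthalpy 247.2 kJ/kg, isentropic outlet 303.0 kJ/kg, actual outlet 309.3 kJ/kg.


dh_ideal = 303.0 - 247.2 = 55.8 kJ/kg
dh_actual = 309.3 - 247.2 = 62.1 kJ/kg
eta_s = dh_ideal / dh_actual = 55.8 / 62.1
eta_s = 0.8986

0.8986


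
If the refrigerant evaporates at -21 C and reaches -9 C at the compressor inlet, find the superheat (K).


Superheat = T_suction - T_evap
Superheat = -9 - (-21)
Superheat = 12 K

12


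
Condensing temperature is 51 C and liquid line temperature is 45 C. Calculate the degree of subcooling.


Subcooling = T_cond - T_liquid
Subcooling = 51 - 45
Subcooling = 6 K

6


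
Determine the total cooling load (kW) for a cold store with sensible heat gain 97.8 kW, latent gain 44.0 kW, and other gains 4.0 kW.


Q_total = Q_s + Q_l + Q_misc
Q_total = 97.8 + 44.0 + 4.0
Q_total = 145.8 kW

145.8
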